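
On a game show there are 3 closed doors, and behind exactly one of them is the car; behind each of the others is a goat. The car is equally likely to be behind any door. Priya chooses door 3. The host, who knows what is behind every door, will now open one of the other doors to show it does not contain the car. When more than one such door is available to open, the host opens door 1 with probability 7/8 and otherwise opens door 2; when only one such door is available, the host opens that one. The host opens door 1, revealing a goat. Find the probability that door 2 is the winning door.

8/15

Condition on the true location of the car.
If it is behind door 1 (prior 1/3): the host opened door 1, so this case is ruled out; weight (1/3)·0 = 0.
If it is behind door 2 (prior 1/3): only door 1 is available, probability 1; weight (1/3)·1 = 1/3.
If it is behind door 3 (prior 1/3): door 1 is available, opened with probability 7/8; weight (1/3)·(7/8) = 7/24.
The weights sum to 5/8.
So P(the car behind door 2 | the host opened door 1) = (1/3) / (5/8) = 8/15.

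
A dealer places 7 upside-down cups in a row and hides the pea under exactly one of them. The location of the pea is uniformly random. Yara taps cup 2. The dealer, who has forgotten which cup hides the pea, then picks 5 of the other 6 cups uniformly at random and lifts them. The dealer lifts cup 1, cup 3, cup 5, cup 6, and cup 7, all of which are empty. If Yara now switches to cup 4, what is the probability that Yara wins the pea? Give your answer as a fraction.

Apply Bayes' rule, conditioning on where the pea actually is.
If it is under any of cups 1, 3, 5, 6, and 7 (prior 1/7 each): that cup was opened and seen not to hold the prize — ruled out; weight (1/7)·0 = 0 each.
If it is under either of cups 2 and 4 (prior 1/7 each): the dealer picks exactly this set with probability 1/6 regardless, and none is the prize; weight (1/7)·(1/6) = 1/42 each.
The weights sum to 1/21.
So P(the pea under cup 4 | the dealer opened cup 1, cup 3, cup 5, cup 6, and cup 7) = (1/42) / (1/21) = 1/2.

1/2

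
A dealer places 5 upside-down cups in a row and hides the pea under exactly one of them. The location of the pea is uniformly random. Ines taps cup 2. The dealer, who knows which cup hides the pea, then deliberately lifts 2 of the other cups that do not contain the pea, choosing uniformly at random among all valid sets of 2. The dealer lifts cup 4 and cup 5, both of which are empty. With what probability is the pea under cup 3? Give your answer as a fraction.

Consider each possible location of the pea in turn.
If it is under either of cups 1 and 3 (prior 1/5 each): the dealer has 3 equally likely choices, so probability 1/3; weight (1/5)·(1/3) = 1/15 each.
If it is under cup 2 (prior 1/5): the dealer has 6 equally likely choices, so probability 1/6; weight (1/5)·(1/6) = 1/30.
If it is under either of cups 4 and 5 (prior 1/5 each): that cup was opened and seen not to hold the prize — ruled out; weight (1/5)·0 = 0 each.
The weights sum to 1/6.
So P(the pea under cup 3 | the dealer opened cup 4 and cup 5) = (1/15) / (1/6) = 2/5.

2/5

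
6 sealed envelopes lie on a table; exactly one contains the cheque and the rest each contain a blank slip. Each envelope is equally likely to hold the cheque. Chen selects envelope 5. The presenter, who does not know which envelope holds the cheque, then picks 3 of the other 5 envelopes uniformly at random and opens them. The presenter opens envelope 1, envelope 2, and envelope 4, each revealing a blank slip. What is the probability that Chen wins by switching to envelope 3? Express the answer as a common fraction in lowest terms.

1/3

Because the presenter chose which envelopes to open without knowing where the cheque is, the choice is independent of the prize location. Learning that none of the 3 opened envelopes holds the cheque simply rules out those 3 locations and leaves the remaining 3 envelopes still equally likely by symmetry.
So P(the cheque in envelope 3) = 1/3.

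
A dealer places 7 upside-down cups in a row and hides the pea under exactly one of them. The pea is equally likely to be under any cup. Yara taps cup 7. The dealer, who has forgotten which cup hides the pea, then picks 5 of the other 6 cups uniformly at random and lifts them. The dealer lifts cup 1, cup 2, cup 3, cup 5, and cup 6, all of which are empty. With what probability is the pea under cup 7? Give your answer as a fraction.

Because the dealer chose which cups to lift without knowing where the pea is, the choice is independent of the prize location. Learning that none of the 5 opened cups holds the pea simply rules out those 5 locations and leaves the remaining 2 cups still equally likely by symmetry.
So P(the pea under cup 7) = 1/2.

1/2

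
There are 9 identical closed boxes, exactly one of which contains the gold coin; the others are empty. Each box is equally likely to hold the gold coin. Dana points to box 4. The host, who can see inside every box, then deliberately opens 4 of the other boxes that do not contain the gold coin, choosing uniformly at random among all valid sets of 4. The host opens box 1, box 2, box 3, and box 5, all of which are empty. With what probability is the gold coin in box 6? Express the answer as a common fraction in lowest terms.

Condition on the true location of the gold coin.
If it is in any of boxes 1, 2, 3, and 5 (prior 1/9 each): that box was opened and seen not to hold the prize — ruled out; weight (1/9)·0 = 0 each.
If it is in box 4 (prior 1/9): the host has 70 equally likely choices, so probability 1/70; weight (1/9)·(1/70) = 1/630.
If it is in any of boxes 6, 7, 8, and 9 (prior 1/9 each): the host has 35 equally likely choices, so probability 1/35; weight (1/9)·(1/35) = 1/315 each.
The weights sum to 1/70.
So P(the gold coin in box 6 | the host opened box 1, box 2, box 3, and box 5) = (1/315) / (1/70) = 2/9.

2/9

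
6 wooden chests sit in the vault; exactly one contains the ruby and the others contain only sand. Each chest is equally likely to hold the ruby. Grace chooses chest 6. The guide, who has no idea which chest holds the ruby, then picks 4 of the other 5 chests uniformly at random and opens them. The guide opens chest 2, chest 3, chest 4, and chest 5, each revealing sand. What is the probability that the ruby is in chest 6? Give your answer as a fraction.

1/2

Consider each possible location of the ruby in turn.
If it is in either of chests 1 and 6 (prior 1/6 each): the guide picks exactly this set with probability 1/5 regardless, and none is the prize; weight (1/6)·(1/5) = 1/30 each.
If it is in any of chests 2, 3, 4, and 5 (prior 1/6 each): that chest was opened and seen not to hold the prize — ruled out; weight (1/6)·0 = 0 each.
The weights sum to 1/15.
So P(the ruby in chest 6 | the guide opened chest 2, chest 3, chest 4, and chest 5) = (1/30) / (1/15) = 1/2.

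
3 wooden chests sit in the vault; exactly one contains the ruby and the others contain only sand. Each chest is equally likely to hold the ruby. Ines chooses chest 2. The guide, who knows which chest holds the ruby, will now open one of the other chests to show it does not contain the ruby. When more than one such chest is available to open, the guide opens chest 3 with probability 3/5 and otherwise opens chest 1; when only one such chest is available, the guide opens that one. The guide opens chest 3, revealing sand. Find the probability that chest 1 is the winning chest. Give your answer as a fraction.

5/8

Consider each possible location of the ruby in turn.
If it is in chest 1 (prior 1/3): only chest 3 is available, probability 1; weight (1/3)·1 = 1/3.
If it is in chest 2 (prior 1/3): chest 3 is available, opened with probability 3/5; weight (1/3)·(3/5) = 1/5.
If it is in chest 3 (prior 1/3): the guide opened chest 3, so this case is ruled out; weight (1/3)·0 = 0.
The weights sum to 8/15.
So P(the ruby in chest 1 | the guide opened chest 3) = (1/3) / (8/15) = 5/8.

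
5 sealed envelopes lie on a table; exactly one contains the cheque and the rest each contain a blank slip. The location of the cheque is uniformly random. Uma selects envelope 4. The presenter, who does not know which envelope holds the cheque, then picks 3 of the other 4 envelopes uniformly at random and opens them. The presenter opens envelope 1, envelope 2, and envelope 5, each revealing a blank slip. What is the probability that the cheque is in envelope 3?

Condition on the true location of the cheque.
If it is in any of envelopes 1, 2, and 5 (prior 1/5 each): that envelope was opened and seen not to hold the prize — ruled out; weight (1/5)·0 = 0 each.
If it is in either of envelopes 3 and 4 (prior 1/5 each): the presenter picks exactly this set with probability 1/4 regardless, and none is the prize; weight (1/5)·(1/4) = 1/20 each.
The weights sum to 1/10.
So P(the cheque in envelope 3 | the presenter opened envelope 1, envelope 2, and envelope 5) = (1/20) / (1/10) = 1/2.

1/2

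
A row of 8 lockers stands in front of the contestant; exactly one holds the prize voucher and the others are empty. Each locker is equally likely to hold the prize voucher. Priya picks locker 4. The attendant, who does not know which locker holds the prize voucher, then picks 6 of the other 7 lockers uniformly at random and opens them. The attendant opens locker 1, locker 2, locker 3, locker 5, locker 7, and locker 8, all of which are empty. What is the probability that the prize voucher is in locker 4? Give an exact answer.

Apply Bayes' rule, conditioning on where the prize voucher actually is.
If it is in any of lockers 1, 2, 3, 5, 7, and 8 (prior 1/8 each): that locker was opened and seen not to hold the prize — ruled out; weight (1/8)·0 = 0 each.
If it is in either of lockers 4 and 6 (prior 1/8 each): the attendant picks exactly this set with probability 1/7 regardless, and none is the prize; weight (1/8)·(1/7) = 1/56 each.
The weights sum to 1/28.
So P(the prize voucher in locker 4 | the attendant opened locker 1, locker 2, locker 3, locker 5, locker 7, and locker 8) = (1/56) / (1/28) = 1/2.

1/2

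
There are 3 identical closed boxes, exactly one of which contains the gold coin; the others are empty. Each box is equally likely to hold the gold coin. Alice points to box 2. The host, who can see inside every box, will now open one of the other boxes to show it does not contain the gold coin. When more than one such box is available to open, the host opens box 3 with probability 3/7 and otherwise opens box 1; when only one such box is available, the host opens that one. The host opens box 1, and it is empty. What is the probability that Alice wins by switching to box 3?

7/11

Condition on the true location of the gold coin.
If it is in box 1 (prior 1/3): the host opened box 1, so this case is ruled out; weight (1/3)·0 = 0.
If it is in box 2 (prior 1/3): box 3 is available but not opened, probability 4/7; weight (1/3)·(4/7) = 4/21.
If it is in box 3 (prior 1/3): only box 1 is available, probability 1; weight (1/3)·1 = 1/3.
The weights sum to 11/21.
So P(the gold coin in box 3 | the host opened box 1) = (1/3) / (11/21) = 7/11.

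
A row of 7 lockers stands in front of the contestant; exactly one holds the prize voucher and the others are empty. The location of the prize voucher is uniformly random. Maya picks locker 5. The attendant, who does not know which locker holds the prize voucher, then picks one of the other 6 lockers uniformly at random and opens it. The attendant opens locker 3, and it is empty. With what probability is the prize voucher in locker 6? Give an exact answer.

1/6

Consider each possible location of the prize voucher in turn.
If it is in any of lockers 1, 2, 4, 5, 6, and 7 (prior 1/7 each): the attendant picks locker 3 with probability 1/6 regardless, and it is not the prize; weight (1/7)·(1/6) = 1/42 each.
If it is in locker 3 (prior 1/7): the attendant opened locker 3, so this case is ruled out; weight (1/7)·0 = 0.
The weights sum to 1/7.
So P(the prize voucher in locker 6 | the attendant opened locker 3) = (1/42) / (1/7) = 1/6.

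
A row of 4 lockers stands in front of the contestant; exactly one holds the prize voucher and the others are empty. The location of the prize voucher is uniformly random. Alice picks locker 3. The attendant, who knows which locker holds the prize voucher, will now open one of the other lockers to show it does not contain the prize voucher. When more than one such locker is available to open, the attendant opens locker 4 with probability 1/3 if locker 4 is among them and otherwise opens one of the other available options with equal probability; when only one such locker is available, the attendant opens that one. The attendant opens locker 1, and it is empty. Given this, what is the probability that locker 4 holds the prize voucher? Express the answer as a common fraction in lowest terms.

Consider each possible location of the prize voucher in turn.
If it is in locker 1 (prior 1/4): the attendant opened locker 1, so this case is ruled out; weight (1/4)·0 = 0.
If it is in locker 2 (prior 1/4): locker 4 is available but not opened, probability 2/3; weight (1/4)·(2/3) = 1/6.
If it is in locker 3 (prior 1/4): locker 4 is available but not opened; locker 1 gets probability (1 − 1/3)/2 = 1/3; weight (1/4)·(1/3) = 1/12.
If it is in locker 4 (prior 1/4): locker 4 holds the prize so is unavailable; the attendant chooses uniformly among the 2 others, probability 1/2; weight (1/4)·(1/2) = 1/8.
The weights sum to 3/8.
So P(the prize voucher in locker 4 | the attendant opened locker 1) = (1/8) / (3/8) = 1/3.

1/3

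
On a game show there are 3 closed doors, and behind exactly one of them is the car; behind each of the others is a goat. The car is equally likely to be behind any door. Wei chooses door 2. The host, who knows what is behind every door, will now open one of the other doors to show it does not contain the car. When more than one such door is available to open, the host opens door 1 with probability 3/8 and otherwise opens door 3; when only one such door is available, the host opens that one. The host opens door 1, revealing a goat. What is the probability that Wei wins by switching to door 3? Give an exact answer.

8/11

Apply Bayes' rule, conditioning on where the car actually is.
If it is behind door 1 (prior 1/3): the host opened door 1, so this case is ruled out; weight (1/3)·0 = 0.
If it is behind door 2 (prior 1/3): door 1 is available, opened with probability 3/8; weight (1/3)·(3/8) = 1/8.
If it is behind door 3 (prior 1/3): only door 1 is available, probability 1; weight (1/3)·1 = 1/3.
The weights sum to 11/24.
So P(the car behind door 3 | the host opened door 1) = (1/3) / (11/24) = 8/11.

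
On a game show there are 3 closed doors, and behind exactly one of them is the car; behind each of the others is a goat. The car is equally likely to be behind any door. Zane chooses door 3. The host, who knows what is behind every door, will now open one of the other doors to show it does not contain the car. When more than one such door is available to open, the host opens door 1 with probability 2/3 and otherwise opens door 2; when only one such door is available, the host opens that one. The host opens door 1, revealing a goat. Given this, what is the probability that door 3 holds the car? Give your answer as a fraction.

Apply Bayes' rule, conditioning on where the car actually is.
If it is behind door 1 (prior 1/3): the host opened door 1, so this case is ruled out; weight (1/3)·0 = 0.
If it is behind door 2 (prior 1/3): only door 1 is available, probability 1; weight (1/3)·1 = 1/3.
If it is behind door 3 (prior 1/3): door 1 is available, opened with probability 2/3; weight (1/3)·(2/3) = 2/9.
The weights sum to 5/9.
So P(the car behind door 3 | the host opened door 1) = (2/9) / (5/9) = 2/5.

2/5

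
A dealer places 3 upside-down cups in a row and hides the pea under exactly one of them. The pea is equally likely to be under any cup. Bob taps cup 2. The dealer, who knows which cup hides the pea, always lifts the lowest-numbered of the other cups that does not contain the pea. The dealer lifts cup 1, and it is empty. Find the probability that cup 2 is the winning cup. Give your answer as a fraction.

Condition on the true location of the pea.
If it is under cup 1 (prior 1/3): the dealer opened cup 1, so this case is ruled out; weight (1/3)·0 = 0.
If it is under either of cups 2 and 3 (prior 1/3 each): cup 1 is the lowest-numbered option available, probability 1; weight (1/3)·1 = 1/3 each.
The weights sum to 2/3.
So P(the pea under cup 2 | the dealer opened cup 1) = (1/3) / (2/3) = 1/2.

1/2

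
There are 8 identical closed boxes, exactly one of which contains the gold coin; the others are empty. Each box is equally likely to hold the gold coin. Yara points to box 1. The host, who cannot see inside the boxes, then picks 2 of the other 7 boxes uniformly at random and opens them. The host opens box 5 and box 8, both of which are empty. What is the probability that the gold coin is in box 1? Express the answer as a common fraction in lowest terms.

Apply Bayes' rule, conditioning on where the gold coin actually is.
If it is in any of boxes 1, 2, 3, 4, 6, and 7 (prior 1/8 each): the host picks exactly this set with probability 1/21 regardless, and none is the prize; weight (1/8)·(1/21) = 1/168 each.
If it is in either of boxes 5 and 8 (prior 1/8 each): that box was opened and seen not to hold the prize — ruled out; weight (1/8)·0 = 0 each.
The weights sum to 1/28.
So P(the gold coin in box 1 | the host opened box 5 and box 8) = (1/168) / (1/28) = 1/6.

1/6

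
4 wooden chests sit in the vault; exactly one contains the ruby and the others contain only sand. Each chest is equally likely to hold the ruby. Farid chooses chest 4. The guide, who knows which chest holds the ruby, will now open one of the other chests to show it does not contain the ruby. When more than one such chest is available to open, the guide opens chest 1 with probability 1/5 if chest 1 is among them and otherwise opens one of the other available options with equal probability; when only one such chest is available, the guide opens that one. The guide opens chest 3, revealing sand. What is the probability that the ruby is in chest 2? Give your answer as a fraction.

Apply Bayes' rule, conditioning on where the ruby actually is.
If it is in chest 1 (prior 1/4): chest 1 holds the prize so is unavailable; the guide chooses uniformly among the 2 others, probability 1/2; weight (1/4)·(1/2) = 1/8.
If it is in chest 2 (prior 1/4): chest 1 is available but not opened, probability 4/5; weight (1/4)·(4/5) = 1/5.
If it is in chest 3 (prior 1/4): the guide opened chest 3, so this case is ruled out; weight (1/4)·0 = 0.
If it is in chest 4 (prior 1/4): chest 1 is available but not opened; chest 3 gets probability (1 − 1/5)/2 = 2/5; weight (1/4)·(2/5) = 1/10.
The weights sum to 17/40.
So P(the ruby in chest 2 | the guide opened chest 3) = (1/5) / (17/40) = 8/17.

8/17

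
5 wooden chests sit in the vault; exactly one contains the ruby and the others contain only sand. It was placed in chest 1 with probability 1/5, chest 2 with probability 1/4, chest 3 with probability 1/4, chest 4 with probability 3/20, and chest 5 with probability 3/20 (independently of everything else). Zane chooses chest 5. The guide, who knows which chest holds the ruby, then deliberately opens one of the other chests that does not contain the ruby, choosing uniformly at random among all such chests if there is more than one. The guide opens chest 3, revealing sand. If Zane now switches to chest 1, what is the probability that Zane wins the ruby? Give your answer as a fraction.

Apply Bayes' rule, conditioning on where the ruby actually is.
If it is in chest 1 (prior 1/5): the guide has 3 equally likely choices, so probability 1/3; weight (1/5)·(1/3) = 1/15.
If it is in chest 2 (prior 1/4): the guide has 3 equally likely choices, so probability 1/3; weight (1/4)·(1/3) = 1/12.
If it is in chest 3 (prior 1/4): the guide opened chest 3, so this case is ruled out; weight (1/4)·0 = 0.
If it is in chest 4 (prior 3/20): the guide has 3 equally likely choices, so probability 1/3; weight (3/20)·(1/3) = 1/20.
If it is in chest 5 (prior 3/20): the guide has 4 equally likely choices, so probability 1/4; weight (3/20)·(1/4) = 3/80.
The weights sum to 19/80.
So P(the ruby in chest 1 | the guide opened chest 3) = (1/15) / (19/80) = 16/57.

16/57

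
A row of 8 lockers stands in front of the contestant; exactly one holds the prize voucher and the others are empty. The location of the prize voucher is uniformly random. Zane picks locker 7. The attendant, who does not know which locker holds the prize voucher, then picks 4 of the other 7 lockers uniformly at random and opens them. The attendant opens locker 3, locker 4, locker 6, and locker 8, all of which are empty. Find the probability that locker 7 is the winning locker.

1/4

Apply Bayes' rule, conditioning on where the prize voucher actually is.
If it is in any of lockers 1, 2, 5, and 7 (prior 1/8 each): the attendant picks exactly this set with probability 1/35 regardless, and none is the prize; weight (1/8)·(1/35) = 1/280 each.
If it is in any of lockers 3, 4, 6, and 8 (prior 1/8 each): that locker was opened and seen not to hold the prize — ruled out; weight (1/8)·0 = 0 each.
The weights sum to 1/70.
So P(the prize voucher in locker 7 | the attendant opened locker 3, locker 4, locker 6, and locker 8) = (1/280) / (1/70) = 1/4.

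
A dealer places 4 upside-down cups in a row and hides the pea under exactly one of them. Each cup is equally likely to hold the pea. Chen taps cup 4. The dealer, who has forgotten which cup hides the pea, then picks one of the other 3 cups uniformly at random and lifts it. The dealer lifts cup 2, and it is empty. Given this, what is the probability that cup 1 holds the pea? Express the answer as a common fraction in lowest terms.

Consider each possible location of the pea in turn.
If it is under any of cups 1, 3, and 4 (prior 1/4 each): the dealer picks cup 2 with probability 1/3 regardless, and it is not the prize; weight (1/4)·(1/3) = 1/12 each.
If it is under cup 2 (prior 1/4): the dealer opened cup 2, so this case is ruled out; weight (1/4)·0 = 0.
The weights sum to 1/4.
So P(the pea under cup 1 | the dealer opened cup 2) = (1/12) / (1/4) = 1/3.

1/3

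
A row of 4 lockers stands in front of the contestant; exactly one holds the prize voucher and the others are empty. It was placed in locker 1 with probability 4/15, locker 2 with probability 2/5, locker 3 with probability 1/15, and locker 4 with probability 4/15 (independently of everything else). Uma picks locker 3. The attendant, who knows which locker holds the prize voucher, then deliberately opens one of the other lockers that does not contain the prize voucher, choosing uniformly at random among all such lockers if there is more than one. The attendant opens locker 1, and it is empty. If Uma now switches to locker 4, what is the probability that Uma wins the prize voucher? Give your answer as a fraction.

Consider each possible location of the prize voucher in turn.
If it is in locker 1 (prior 4/15): the attendant opened locker 1, so this case is ruled out; weight (4/15)·0 = 0.
If it is in locker 2 (prior 2/5): the attendant has 2 equally likely choices, so probability 1/2; weight (2/5)·(1/2) = 1/5.
If it is in locker 3 (prior 1/15): the attendant has 3 equally likely choices, so probability 1/3; weight (1/15)·(1/3) = 1/45.
If it is in locker 4 (prior 4/15): the attendant has 2 equally likely choices, so probability 1/2; weight (4/15)·(1/2) = 2/15.
The weights sum to 16/45.
So P(the prize voucher in locker 4 | the attendant opened locker 1) = (2/15) / (16/45) = 3/8.

3/8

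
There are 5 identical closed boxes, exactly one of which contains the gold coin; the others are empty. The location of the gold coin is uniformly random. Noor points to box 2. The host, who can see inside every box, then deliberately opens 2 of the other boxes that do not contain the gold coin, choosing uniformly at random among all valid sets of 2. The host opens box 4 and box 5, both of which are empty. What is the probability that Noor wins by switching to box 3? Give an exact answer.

2/5

Condition on the true location of the gold coin.
If it is in either of boxes 1 and 3 (prior 1/5 each): the host has 3 equally likely choices, so probability 1/3; weight (1/5)·(1/3) = 1/15 each.
If it is in box 2 (prior 1/5): the host has 6 equally likely choices, so probability 1/6; weight (1/5)·(1/6) = 1/30.
If it is in either of boxes 4 and 5 (prior 1/5 each): that box was opened and seen not to hold the prize — ruled out; weight (1/5)·0 = 0 each.
The weights sum to 1/6.
So P(the gold coin in box 3 | the host opened box 4 and box 5) = (1/15) / (1/6) = 2/5.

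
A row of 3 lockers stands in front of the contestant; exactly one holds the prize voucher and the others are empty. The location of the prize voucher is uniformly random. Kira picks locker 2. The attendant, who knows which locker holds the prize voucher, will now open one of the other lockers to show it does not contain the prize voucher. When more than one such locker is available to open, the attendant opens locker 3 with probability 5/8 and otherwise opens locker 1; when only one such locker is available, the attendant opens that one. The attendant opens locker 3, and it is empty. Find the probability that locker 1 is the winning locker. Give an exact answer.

8/13

Condition on the true location of the prize voucher.
If it is in locker 1 (prior 1/3): only locker 3 is available, probability 1; weight (1/3)·1 = 1/3.
If it is in locker 2 (prior 1/3): locker 3 is available, opened with probability 5/8; weight (1/3)·(5/8) = 5/24.
If it is in locker 3 (prior 1/3): the attendant opened locker 3, so this case is ruled out; weight (1/3)·0 = 0.
The weights sum to 13/24.
So P(the prize voucher in locker 1 | the attendant opened locker 3) = (1/3) / (13/24) = 8/13.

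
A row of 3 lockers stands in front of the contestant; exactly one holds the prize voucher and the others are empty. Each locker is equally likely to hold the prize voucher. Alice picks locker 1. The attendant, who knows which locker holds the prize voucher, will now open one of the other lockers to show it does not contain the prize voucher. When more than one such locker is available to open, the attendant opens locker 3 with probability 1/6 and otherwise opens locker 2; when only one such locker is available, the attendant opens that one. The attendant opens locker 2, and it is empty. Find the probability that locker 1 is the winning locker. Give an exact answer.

Consider each possible location of the prize voucher in turn.
If it is in locker 1 (prior 1/3): locker 3 is available but not opened, probability 5/6; weight (1/3)·(5/6) = 5/18.
If it is in locker 2 (prior 1/3): the attendant opened locker 2, so this case is ruled out; weight (1/3)·0 = 0.
If it is in locker 3 (prior 1/3): only locker 2 is available, probability 1; weight (1/3)·1 = 1/3.
The weights sum to 11/18.
So P(the prize voucher in locker 1 | the attendant opened locker 2) = (5/18) / (11/18) = 5/11.

5/11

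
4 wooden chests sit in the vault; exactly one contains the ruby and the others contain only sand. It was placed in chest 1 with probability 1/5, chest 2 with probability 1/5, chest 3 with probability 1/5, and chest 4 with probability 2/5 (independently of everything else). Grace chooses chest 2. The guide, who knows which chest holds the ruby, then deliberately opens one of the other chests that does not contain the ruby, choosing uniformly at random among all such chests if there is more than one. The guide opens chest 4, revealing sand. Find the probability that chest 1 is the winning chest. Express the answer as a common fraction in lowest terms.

3/8

Consider each possible location of the ruby in turn.
If it is in either of chests 1 and 3 (prior 1/5 each): the guide has 2 equally likely choices, so probability 1/2; weight (1/5)·(1/2) = 1/10 each.
If it is in chest 2 (prior 1/5): the guide has 3 equally likely choices, so probability 1/3; weight (1/5)·(1/3) = 1/15.
If it is in chest 4 (prior 2/5): the guide opened chest 4, so this case is ruled out; weight (2/5)·0 = 0.
The weights sum to 4/15.
So P(the ruby in chest 1 | the guide opened chest 4) = (1/10) / (4/15) = 3/8.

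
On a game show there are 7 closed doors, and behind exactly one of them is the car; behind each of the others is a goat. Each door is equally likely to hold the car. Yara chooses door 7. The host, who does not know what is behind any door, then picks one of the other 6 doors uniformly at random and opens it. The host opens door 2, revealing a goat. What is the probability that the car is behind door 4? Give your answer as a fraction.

1/6

Because the host chose which door to open without knowing where the car is, the choice is independent of the prize location. Learning that door 2 does not hold the car simply rules out that one location and leaves the remaining 6 doors still equally likely by symmetry.
So P(the car behind door 4) = 1/6.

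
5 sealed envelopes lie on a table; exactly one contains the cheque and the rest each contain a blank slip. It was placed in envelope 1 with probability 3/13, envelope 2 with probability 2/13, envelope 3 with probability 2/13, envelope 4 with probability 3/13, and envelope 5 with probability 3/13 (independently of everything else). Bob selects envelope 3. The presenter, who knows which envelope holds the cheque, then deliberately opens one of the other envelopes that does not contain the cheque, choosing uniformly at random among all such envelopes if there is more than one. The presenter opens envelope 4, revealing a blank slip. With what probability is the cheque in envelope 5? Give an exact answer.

Condition on the true location of the cheque.
If it is in either of envelopes 1 and 5 (prior 3/13 each): the presenter has 3 equally likely choices, so probability 1/3; weight (3/13)·(1/3) = 1/13 each.
If it is in envelope 2 (prior 2/13): the presenter has 3 equally likely choices, so probability 1/3; weight (2/13)·(1/3) = 2/39.
If it is in envelope 3 (prior 2/13): the presenter has 4 equally likely choices, so probability 1/4; weight (2/13)·(1/4) = 1/26.
If it is in envelope 4 (prior 3/13): the presenter opened envelope 4, so this case is ruled out; weight (3/13)·0 = 0.
The weights sum to 19/78.
So P(the cheque in envelope 5 | the presenter opened envelope 4) = (1/13) / (19/78) = 6/19.

6/19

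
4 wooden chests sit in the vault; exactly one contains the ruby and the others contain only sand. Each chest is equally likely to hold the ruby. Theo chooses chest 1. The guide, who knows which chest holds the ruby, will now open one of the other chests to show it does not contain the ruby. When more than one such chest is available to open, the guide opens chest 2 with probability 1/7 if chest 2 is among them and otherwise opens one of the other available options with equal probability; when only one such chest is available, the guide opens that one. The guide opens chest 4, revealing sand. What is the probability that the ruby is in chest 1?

6/25

Condition on the true location of the ruby.
If it is in chest 1 (prior 1/4): chest 2 is available but not opened; chest 4 gets probability (1 − 1/7)/2 = 3/7; weight (1/4)·(3/7) = 3/28.
If it is in chest 2 (prior 1/4): chest 2 holds the prize so is unavailable; the guide chooses uniformly among the 2 others, probability 1/2; weight (1/4)·(1/2) = 1/8.
If it is in chest 3 (prior 1/4): chest 2 is available but not opened, probability 6/7; weight (1/4)·(6/7) = 3/14.
If it is in chest 4 (prior 1/4): the guide opened chest 4, so this case is ruled out; weight (1/4)·0 = 0.
The weights sum to 25/56.
So P(the ruby in chest 1 | the guide opened chest 4) = (3/28) / (25/56) = 6/25.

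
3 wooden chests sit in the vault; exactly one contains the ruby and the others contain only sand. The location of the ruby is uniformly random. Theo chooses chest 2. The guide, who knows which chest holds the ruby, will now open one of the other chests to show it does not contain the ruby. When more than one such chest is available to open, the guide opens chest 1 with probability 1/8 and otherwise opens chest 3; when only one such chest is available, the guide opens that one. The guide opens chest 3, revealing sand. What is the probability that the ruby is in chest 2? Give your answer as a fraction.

7/15

Condition on the true location of the ruby.
If it is in chest 1 (prior 1/3): only chest 3 is available, probability 1; weight (1/3)·1 = 1/3.
If it is in chest 2 (prior 1/3): chest 1 is available but not opened, probability 7/8; weight (1/3)·(7/8) = 7/24.
If it is in chest 3 (prior 1/3): the guide opened chest 3, so this case is ruled out; weight (1/3)·0 = 0.
The weights sum to 5/8.
So P(the ruby in chest 2 | the guide opened chest 3) = (7/24) / (5/8) = 7/15.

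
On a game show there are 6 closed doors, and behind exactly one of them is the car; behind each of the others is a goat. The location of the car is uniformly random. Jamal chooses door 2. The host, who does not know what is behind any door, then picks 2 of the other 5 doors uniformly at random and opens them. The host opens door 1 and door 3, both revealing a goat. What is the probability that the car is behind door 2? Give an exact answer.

1/4

Because the host chose which doors to open without knowing where the car is, the choice is independent of the prize location. Learning that none of the 2 opened doors holds the car simply rules out those 2 locations and leaves the remaining 4 doors still equally likely by symmetry.
So P(the car behind door 2) = 1/4.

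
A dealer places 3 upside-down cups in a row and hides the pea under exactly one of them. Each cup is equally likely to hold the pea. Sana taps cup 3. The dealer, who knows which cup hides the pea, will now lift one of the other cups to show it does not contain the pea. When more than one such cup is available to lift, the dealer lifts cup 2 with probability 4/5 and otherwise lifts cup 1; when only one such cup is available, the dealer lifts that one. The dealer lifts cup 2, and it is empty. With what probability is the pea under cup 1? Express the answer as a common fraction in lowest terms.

5/9

Apply Bayes' rule, conditioning on where the pea actually is.
If it is under cup 1 (prior 1/3): only cup 2 is available, probability 1; weight (1/3)·1 = 1/3.
If it is under cup 2 (prior 1/3): the dealer opened cup 2, so this case is ruled out; weight (1/3)·0 = 0.
If it is under cup 3 (prior 1/3): cup 2 is available, opened with probability 4/5; weight (1/3)·(4/5) = 4/15.
The weights sum to 3/5.
So P(the pea under cup 1 | the dealer opened cup 2) = (1/3) / (3/5) = 5/9.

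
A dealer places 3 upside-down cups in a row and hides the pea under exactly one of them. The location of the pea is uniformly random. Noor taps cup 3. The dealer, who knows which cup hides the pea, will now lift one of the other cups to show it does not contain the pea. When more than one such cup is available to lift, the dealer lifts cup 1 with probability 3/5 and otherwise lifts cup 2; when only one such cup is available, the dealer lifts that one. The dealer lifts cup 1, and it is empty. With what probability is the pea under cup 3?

3/8

Condition on the true location of the pea.
If it is under cup 1 (prior 1/3): the dealer opened cup 1, so this case is ruled out; weight (1/3)·0 = 0.
If it is under cup 2 (prior 1/3): only cup 1 is available, probability 1; weight (1/3)·1 = 1/3.
If it is under cup 3 (prior 1/3): cup 1 is available, opened with probability 3/5; weight (1/3)·(3/5) = 1/5.
The weights sum to 8/15.
So P(the pea under cup 3 | the dealer opened cup 1) = (1/5) / (8/15) = 3/8.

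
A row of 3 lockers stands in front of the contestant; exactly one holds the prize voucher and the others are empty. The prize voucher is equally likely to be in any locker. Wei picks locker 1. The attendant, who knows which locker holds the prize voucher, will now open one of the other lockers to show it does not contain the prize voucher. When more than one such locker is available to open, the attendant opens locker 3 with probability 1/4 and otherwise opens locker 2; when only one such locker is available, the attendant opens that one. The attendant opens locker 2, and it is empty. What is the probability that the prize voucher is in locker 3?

Apply Bayes' rule, conditioning on where the prize voucher actually is.
If it is in locker 1 (prior 1/3): locker 3 is available but not opened, probability 3/4; weight (1/3)·(3/4) = 1/4.
If it is in locker 2 (prior 1/3): the attendant opened locker 2, so this case is ruled out; weight (1/3)·0 = 0.
If it is in locker 3 (prior 1/3): only locker 2 is available, probability 1; weight (1/3)·1 = 1/3.
The weights sum to 7/12.
So P(the prize voucher in locker 3 | the attendant opened locker 2) = (1/3) / (7/12) = 4/7.

4/7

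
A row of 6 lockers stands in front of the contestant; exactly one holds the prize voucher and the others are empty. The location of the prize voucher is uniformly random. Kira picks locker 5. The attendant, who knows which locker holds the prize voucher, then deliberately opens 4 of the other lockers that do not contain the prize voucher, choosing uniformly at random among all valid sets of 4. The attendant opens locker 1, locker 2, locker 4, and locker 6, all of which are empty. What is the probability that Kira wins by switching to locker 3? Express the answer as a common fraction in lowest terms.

Apply Bayes' rule, conditioning on where the prize voucher actually is.
If it is in any of lockers 1, 2, 4, and 6 (prior 1/6 each): that locker was opened and seen not to hold the prize — ruled out; weight (1/6)·0 = 0 each.
If it is in locker 3 (prior 1/6): the attendant has no choice, probability 1; weight (1/6)·1 = 1/6.
If it is in locker 5 (prior 1/6): the attendant has 5 equally likely choices, so probability 1/5; weight (1/6)·(1/5) = 1/30.
The weights sum to 1/5.
So P(the prize voucher in locker 3 | the attendant opened locker 1, locker 2, locker 4, and locker 6) = (1/6) / (1/5) = 5/6.

5/6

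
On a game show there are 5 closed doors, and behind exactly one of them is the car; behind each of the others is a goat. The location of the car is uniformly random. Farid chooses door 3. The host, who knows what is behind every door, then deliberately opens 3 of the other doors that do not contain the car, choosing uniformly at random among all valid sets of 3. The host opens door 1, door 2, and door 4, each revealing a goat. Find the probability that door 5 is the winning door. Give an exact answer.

Apply Bayes' rule, conditioning on where the car actually is.
If it is behind any of doors 1, 2, and 4 (prior 1/5 each): that door was opened and seen not to hold the prize — ruled out; weight (1/5)·0 = 0 each.
If it is behind door 3 (prior 1/5): the host has 4 equally likely choices, so probability 1/4; weight (1/5)·(1/4) = 1/20.
If it is behind door 5 (prior 1/5): the host has no choice, probability 1; weight (1/5)·1 = 1/5.
The weights sum to 1/4.
So P(the car behind door 5 | the host opened door 1, door 2, and door 4) = (1/5) / (1/4) = 4/5.

4/5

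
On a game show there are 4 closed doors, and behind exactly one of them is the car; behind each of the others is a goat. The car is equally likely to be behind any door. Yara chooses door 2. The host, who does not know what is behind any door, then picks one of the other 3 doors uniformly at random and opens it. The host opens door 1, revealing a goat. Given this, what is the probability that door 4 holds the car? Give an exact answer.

1/3

Apply Bayes' rule, conditioning on where the car actually is.
If it is behind door 1 (prior 1/4): the host opened door 1, so this case is ruled out; weight (1/4)·0 = 0.
If it is behind any of doors 2, 3, and 4 (prior 1/4 each): the host picks door 1 with probability 1/3 regardless, and it is not the prize; weight (1/4)·(1/3) = 1/12 each.
The weights sum to 1/4.
So P(the car behind door 4 | the host opened door 1) = (1/12) / (1/4) = 1/3.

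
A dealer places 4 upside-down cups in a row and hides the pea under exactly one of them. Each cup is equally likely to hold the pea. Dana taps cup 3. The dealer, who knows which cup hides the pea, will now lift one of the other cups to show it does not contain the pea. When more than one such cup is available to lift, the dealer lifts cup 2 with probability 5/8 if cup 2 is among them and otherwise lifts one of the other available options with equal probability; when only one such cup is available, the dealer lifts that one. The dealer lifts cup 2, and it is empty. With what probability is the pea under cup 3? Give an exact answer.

Apply Bayes' rule, conditioning on where the pea actually is.
If it is under any of cups 1, 3, and 4 (prior 1/4 each): cup 2 is available, opened with probability 5/8; weight (1/4)·(5/8) = 5/32 each.
If it is under cup 2 (prior 1/4): the dealer opened cup 2, so this case is ruled out; weight (1/4)·0 = 0.
The weights sum to 15/32.
So P(the pea under cup 3 | the dealer opened cup 2) = (5/32) / (15/32) = 1/3.

1/3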